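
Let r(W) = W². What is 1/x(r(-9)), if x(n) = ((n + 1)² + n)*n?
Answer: 1/551205 ≈ 1.8142e-6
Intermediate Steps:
x(n) = n*(n + (1 + n)²) (x(n) = ((1 + n)² + n)*n = (n + (1 + n)²)*n = n*(n + (1 + n)²))
1/x(r(-9)) = 1/((-9)²*((-9)² + (1 + (-9)²)²)) = 1/(81*(81 + (1 + 81)²)) = 1/(81*(81 + 82²)) = 1/(81*(81 + 6724)) = 1/(81*6805) = 1/551205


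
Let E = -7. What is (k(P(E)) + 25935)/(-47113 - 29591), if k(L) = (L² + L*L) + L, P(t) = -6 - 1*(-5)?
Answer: -1621/4794 ≈ -0.33813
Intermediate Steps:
P(t) = -1 (P(t) = -6 + 5 = -1)
k(L) = L + 2*L² (k(L) = (L² + L²) + L = 2*L² + L = L + 2*L²)
(k(P(E)) + 25935)/(-47113 - 29591) = (-(1 + 2*(-1)) + 25935)/(-47113 - 29591) = (-(1 - 2) + 25935)/(-76704) = (-1*(-1) + 25935)*(-1/76704) = (1 + 25935)*(-1/76704) = 25936*(-1/76704) = -1621/4794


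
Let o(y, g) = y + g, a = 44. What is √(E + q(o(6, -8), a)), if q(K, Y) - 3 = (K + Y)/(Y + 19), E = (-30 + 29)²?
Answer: √42/3 ≈ 2.1602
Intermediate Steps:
E = 1 (E = (-1)² = 1)
o(y, g) = g + y
q(K, Y) = 3 + (K + Y)/(19 + Y) (q(K, Y) = 3 + (K + Y)/(Y + 19) = 3 + (K + Y)/(19 + Y))
√(E + q(o(6, -8), a)) = √(1 + (57 + (-8 + 6) + 4*44)/(19 + 44)) = √(1 + (57 - 2 + 176)/63) = √(1 + (1/63)*231) = √(1 + 11/3) = √(14/3) = √42/3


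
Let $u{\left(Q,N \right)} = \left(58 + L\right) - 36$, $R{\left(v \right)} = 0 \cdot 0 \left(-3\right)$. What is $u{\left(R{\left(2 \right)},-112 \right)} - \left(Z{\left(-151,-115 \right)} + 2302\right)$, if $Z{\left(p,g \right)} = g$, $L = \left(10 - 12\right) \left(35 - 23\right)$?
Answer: $-2189$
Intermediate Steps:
$R{\left(v \right)} = 0$ ($R{\left(v \right)} = 0 \left(-3\right) = 0$)
$L = -24$ ($L = \left(-2\right) 12 = -24$)
$u{\left(Q,N \right)} = -2$ ($u{\left(Q,N \right)} = \left(58 - 24\right) - 36 = 34 - 36 = -2$)
$u{\left(R{\left(2 \right)},-112 \right)} - \left(Z{\left(-151,-115 \right)} + 2302\right) = -2 - \left(-115 + 2302\right) = -2 - 2187 = -2189$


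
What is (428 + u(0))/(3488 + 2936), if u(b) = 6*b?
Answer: 107/1606 ≈ 0.066625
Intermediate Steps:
(428 + u(0))/(3488 + 2936) = (428 + 6*0)/(3488 + 2936) = (428 + 0)/6424 = 428*(1/6424) = 107/1606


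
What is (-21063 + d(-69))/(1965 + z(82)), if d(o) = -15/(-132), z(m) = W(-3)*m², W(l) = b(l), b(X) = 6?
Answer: -926767/1861596 ≈ -0.49783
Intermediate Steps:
W(l) = 6
z(m) = 6*m²
d(o) = 5/44 (d(o) = -15*(-1/132) = 5/44)
(-21063 + d(-69))/(1965 + z(82)) = (-21063 + 5/44)/(1965 + 6*82²) = -926767/(44*(1965 + 6*6724)) = -926767/(44*(1965 + 40344)) = -926767/44/42309 = -926767/44*1/42309 = -926767/1861596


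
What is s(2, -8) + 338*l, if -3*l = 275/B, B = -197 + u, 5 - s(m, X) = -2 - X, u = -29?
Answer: 46136/339 ≈ 136.09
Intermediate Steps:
s(m, X) = 7 + X (s(m, X) = 5 - (-2 - X) = 5 + (2 + X) = 7 + X)
B = -226 (B = -197 - 29 = -226)
l = 275/678 (l = -275/(3*(-226)) = -275*(-1)/(3*226) = -⅓*(-275/226) = 275/678 ≈ 0.40560)
s(2, -8) + 338*l = (7 - 8) + 338*(275/678) = -1 + 46475/339 = 46136/339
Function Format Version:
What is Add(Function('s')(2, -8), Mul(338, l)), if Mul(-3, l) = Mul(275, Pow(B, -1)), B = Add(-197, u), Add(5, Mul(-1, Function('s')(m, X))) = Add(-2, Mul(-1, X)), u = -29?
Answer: Rational(46136, 339) ≈ 136.09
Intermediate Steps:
Function('s')(m, X) = Add(7, X) (Function('s')(m, X) = Add(5, Mul(-1, Add(-2, Mul(-1, X)))) = Add(5, Add(2, X)) = Add(7, X))
B = -226 (B = Add(-197, -29) = -226)
l = Rational(275, 678) (l = Mul(Rational(-1, 3), Mul(275, Pow(-226, -1))) = Mul(Rational(-1, 3), Mul(275, Rational(-1, 226))) = Mul(Rational(-1, 3), Rational(-275, 226)) = Rational(275, 678) ≈ 0.40560)
Add(Function('s')(2, -8), Mul(338, l)) = Add(Add(7, -8), Mul(338, Rational(275, 678))) = Add(-1, Rational(46475, 339)) = Rational(46136, 339)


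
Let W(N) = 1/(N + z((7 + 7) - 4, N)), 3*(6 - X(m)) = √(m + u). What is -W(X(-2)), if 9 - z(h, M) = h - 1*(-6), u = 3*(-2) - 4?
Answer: 3/7 - 2*I*√3/7 ≈ 0.42857 - 0.49487*I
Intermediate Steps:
u = -10 (u = -6 - 4 = -10)
z(h, M) = 3 - h (z(h, M) = 9 - (h - 1*(-6)) = 9 - (h + 6) = 9 - (6 + h) = 9 + (-6 - h) = 3 - h)
X(m) = 6 - √(-10 + m)/3 (X(m) = 6 - √(m - 10)/3 = 6 - √(-10 + m)/3)
W(N) = 1/(-7 + N) (W(N) = 1/(N + (3 - ((7 + 7) - 4))) = 1/(N + (3 - (14 - 4))) = 1/(N + (3 - 1*10)) = 1/(N + (3 - 10)) = 1/(N - 7) = 1/(-7 + N))
-W(X(-2)) = -1/(-7 + (6 - √(-10 - 2)/3)) = -1/(-7 + (6 - 2*I*√3/3)) = -1/(-1 - 2*I*√3/3)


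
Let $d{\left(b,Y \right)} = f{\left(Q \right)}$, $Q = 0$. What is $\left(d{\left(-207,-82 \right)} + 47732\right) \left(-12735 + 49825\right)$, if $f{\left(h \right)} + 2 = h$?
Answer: $1770305700$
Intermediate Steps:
$f{\left(h \right)} = -2 + h$
$d{\left(b,Y \right)} = -2$ ($d{\left(b,Y \right)} = -2 + 0 = -2$)
$\left(d{\left(-207,-82 \right)} + 47732\right) \left(-12735 + 49825\right) = \left(-2 + 47732\right) \left(-12735 + 49825\right) = 47730 \cdot 37090 = 1770305700$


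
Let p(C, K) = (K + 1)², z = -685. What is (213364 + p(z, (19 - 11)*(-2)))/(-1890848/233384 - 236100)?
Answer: -6231031897/6887981656 ≈ -0.90462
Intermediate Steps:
p(C, K) = (1 + K)²
(213364 + p(z, (19 - 11)*(-2)))/(-1890848/233384 - 236100) = (213364 + (1 + (19 - 11)*(-2))²)/(-1890848/233384 - 236100) = (213364 + (1 + 8*(-2))²)/(-1890848*1/233384 - 236100) = (213364 + (1 - 16)²)/(-236356/29173 - 236100) = (213364 + (-15)²)/(-6887981656/29173) = (213364 + 225)*(-29173/6887981656) = 213589*(-29173/6887981656) = -6231031897/6887981656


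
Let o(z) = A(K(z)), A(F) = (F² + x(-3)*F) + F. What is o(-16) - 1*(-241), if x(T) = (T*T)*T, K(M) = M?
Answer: 913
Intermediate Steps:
x(T) = T³ (x(T) = T²*T = T³)
A(F) = F² - 26*F (A(F) = (F² + (-3)³*F) + F = (F² - 27*F) + F = F² - 26*F)
o(z) = z*(-26 + z)
o(-16) - 1*(-241) = -16*(-26 - 16) - 1*(-241) = -16*(-42) + 241 = 672 + 241 = 913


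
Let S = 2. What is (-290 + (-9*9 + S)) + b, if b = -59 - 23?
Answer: -451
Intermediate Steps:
b = -82
(-290 + (-9*9 + S)) + b = (-290 + (-9*9 + 2)) - 82 = (-290 + (-81 + 2)) - 82 = (-290 - 79) - 82 = -369 - 82 = -451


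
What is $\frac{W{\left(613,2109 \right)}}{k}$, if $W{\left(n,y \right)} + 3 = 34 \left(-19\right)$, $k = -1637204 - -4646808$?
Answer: $- \frac{649}{3009604} \approx -0.00021564$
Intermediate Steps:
$k = 3009604$ ($k = -1637204 + 4646808 = 3009604$)
$W{\left(n,y \right)} = -649$ ($W{\left(n,y \right)} = -3 + 34 \left(-19\right) = -3 - 646 = -649$)
$\frac{W{\left(613,2109 \right)}}{k} = - \frac{649}{3009604}$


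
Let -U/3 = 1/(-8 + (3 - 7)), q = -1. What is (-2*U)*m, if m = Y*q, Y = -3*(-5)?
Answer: 15/2 ≈ 7.5000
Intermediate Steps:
Y = 15
m = -15 (m = 15*(-1) = -15)
U = ¼ (U = -3/(-8 + (3 - 7)) = -3/(-8 - 4) = -3/(-12) = -3*(-1/12) = ¼ ≈ 0.25000)
(-2*U)*m = -2*¼*(-15) = -½*(-15) = 15/2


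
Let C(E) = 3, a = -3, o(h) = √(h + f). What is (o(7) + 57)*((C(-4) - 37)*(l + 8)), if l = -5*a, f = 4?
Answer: -44574 - 782*√11 ≈ -47168.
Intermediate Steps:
o(h) = √(4 + h) (o(h) = √(h + 4) = √(4 + h))
l = 15 (l = -5*(-3) = 15)
(o(7) + 57)*((C(-4) - 37)*(l + 8)) = (√(4 + 7) + 57)*((3 - 37)*(15 + 8)) = (√11 + 57)*(-34*23) = (57 + √11)*(-782) = -44574 - 782*√11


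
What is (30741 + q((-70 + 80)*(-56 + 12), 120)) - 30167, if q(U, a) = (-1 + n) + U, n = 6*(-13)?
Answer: 55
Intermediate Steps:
n = -78
q(U, a) = -79 + U (q(U, a) = (-1 - 78) + U = -79 + U)
(30741 + q((-70 + 80)*(-56 + 12), 120)) - 30167 = (30741 + (-79 + (-70 + 80)*(-56 + 12))) - 30167 = (30741 + (-79 + 10*(-44))) - 30167 = (30741 + (-79 - 440)) - 30167 = (30741 - 519) - 30167 = 30222 - 30167 = 55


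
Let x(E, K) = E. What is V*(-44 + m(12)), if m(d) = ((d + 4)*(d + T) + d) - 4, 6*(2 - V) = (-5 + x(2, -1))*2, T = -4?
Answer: 276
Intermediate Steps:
V = 3 (V = 2 - (-5 + 2)*2/6 = 2 - (-1)*2/2 = 2 - ⅙*(-6) = 2 + 1 = 3)
m(d) = -4 + d + (-4 + d)*(4 + d) (m(d) = ((d + 4)*(d - 4) + d) - 4 = ((4 + d)*(-4 + d) + d) - 4 = ((-4 + d)*(4 + d) + d) - 4 = (d + (-4 + d)*(4 + d)) - 4 = -4 + d + (-4 + d)*(4 + d))
V*(-44 + m(12)) = 3*(-44 + (-20 + 12 + 12²)) = 3*(-44 + (-20 + 12 + 144)) = 3*(-44 + 136) = 3*92 = 276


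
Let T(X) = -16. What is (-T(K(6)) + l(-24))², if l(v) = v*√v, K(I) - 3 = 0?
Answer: -13568 - 1536*I*√6 ≈ -13568.0 - 3762.4*I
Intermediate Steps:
K(I) = 3 (K(I) = 3 + 0 = 3)
l(v) = v^(3/2)
(-T(K(6)) + l(-24))² = (-1*(-16) + (-24)^(3/2))² = (16 - 48*I*√6)²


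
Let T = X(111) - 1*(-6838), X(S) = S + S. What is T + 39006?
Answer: 46066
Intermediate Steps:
X(S) = 2*S
T = 7060 (T = 2*111 - 1*(-6838) = 222 + 6838 = 7060)
T + 39006 = 7060 + 39006 = 46066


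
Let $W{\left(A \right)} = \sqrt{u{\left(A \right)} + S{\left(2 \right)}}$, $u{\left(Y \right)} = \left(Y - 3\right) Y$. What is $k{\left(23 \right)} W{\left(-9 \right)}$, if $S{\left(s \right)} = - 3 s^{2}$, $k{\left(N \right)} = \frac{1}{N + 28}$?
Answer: $\frac{4 \sqrt{6}}{51} \approx 0.19212$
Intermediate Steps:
$u{\left(Y \right)} = Y \left(-3 + Y\right)$ ($u{\left(Y \right)} = \left(-3 + Y\right) Y = Y \left(-3 + Y\right)$)
$k{\left(N \right)} = \frac{1}{28 + N}$
$W{\left(A \right)} = \sqrt{-12 + A \left(-3 + A\right)}$ ($W{\left(A \right)} = \sqrt{A \left(-3 + A\right) - 3 \cdot 2^{2}} = \sqrt{A \left(-3 + A\right) - 12} = \sqrt{-12 + A \left(-3 + A\right)}$)
$k{\left(23 \right)} W{\left(-9 \right)} = \frac{\sqrt{-12 - 9 \left(-3 - 9\right)}}{28 + 23} = \frac{\sqrt{-12 - -108}}{51} = \frac{\sqrt{-12 + 108}}{51} = \frac{\sqrt{96}}{51} = \frac{4 \sqrt{6}}{51}$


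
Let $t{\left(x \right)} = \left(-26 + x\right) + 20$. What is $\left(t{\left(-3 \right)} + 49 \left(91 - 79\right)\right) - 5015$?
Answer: $-4436$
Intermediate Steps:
$t{\left(x \right)} = -6 + x$
$\left(t{\left(-3 \right)} + 49 \left(91 - 79\right)\right) - 5015 = \left(\left(-6 - 3\right) + 49 \left(91 - 79\right)\right) - 5015 = \left(-9 + 49 \cdot 12\right) - 5015 = \left(-9 + 588\right) - 5015 = 579 - 5015 = -4436$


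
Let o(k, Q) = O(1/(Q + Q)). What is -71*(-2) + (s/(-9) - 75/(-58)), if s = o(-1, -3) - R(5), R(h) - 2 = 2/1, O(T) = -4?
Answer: 75263/522 ≈ 144.18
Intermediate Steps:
o(k, Q) = -4
R(h) = 4 (R(h) = 2 + 2/1 = 2 + 2*1 = 2 + 2 = 4)
s = -8 (s = -4 - 1*4 = -4 - 4 = -8)
-71*(-2) + (s/(-9) - 75/(-58)) = -71*(-2) + (-8/(-9) - 75/(-58)) = 142 + (-8*(-⅑) - 75*(-1/58)) = 142 + (8/9 + 75/58) = 142 + 1139/522 = 75263/522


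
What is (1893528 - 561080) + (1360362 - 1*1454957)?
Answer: 1237853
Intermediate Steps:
(1893528 - 561080) + (1360362 - 1*1454957) = 1332448 + (1360362 - 1454957) = 1332448 - 94595 = 1237853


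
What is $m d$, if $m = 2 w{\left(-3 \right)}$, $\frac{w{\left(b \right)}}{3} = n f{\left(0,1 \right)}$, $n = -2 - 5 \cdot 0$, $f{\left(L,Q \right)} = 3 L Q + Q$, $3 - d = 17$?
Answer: $168$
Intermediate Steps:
$d = -14$ ($d = 3 - 17 = -14$)
$f{\left(L,Q \right)} = Q + 3 L Q$ ($f{\left(L,Q \right)} = 3 L Q + Q = Q + 3 L Q$)
$n = -2$ ($n = -2 - 0 = -2 + 0 = -2$)
$w{\left(b \right)} = -6$ ($w{\left(b \right)} = 3 \left(- 2 \cdot 1 \left(1 + 3 \cdot 0\right)\right) = 3 \left(- 2 \cdot 1 \left(1 + 0\right)\right) = 3 \left(- 2 \cdot 1 \cdot 1\right) = 3 \left(\left(-2\right) 1\right) = 3 \left(-2\right) = -6$)
$m = -12$ ($m = 2 \left(-6\right) = -12$)
$m d = \left(-12\right) \left(-14\right) = 168$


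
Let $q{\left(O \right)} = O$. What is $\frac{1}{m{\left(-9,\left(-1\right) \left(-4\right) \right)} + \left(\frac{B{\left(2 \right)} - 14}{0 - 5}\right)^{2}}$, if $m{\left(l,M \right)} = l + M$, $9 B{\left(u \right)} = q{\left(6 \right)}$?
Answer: $\frac{9}{19} \approx 0.47368$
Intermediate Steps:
$B{\left(u \right)} = \frac{2}{3}$ ($B{\left(u \right)} = \frac{1}{9} \cdot 6 = \frac{2}{3}$)
$m{\left(l,M \right)} = M + l$
$\frac{1}{m{\left(-9,\left(-1\right) \left(-4\right) \right)} + \left(\frac{B{\left(2 \right)} - 14}{0 - 5}\right)^{2}} = \frac{1}{\left(\left(-1\right) \left(-4\right) - 9\right) + \left(\frac{\frac{2}{3} - 14}{0 - 5}\right)^{2}} = \frac{1}{\left(4 - 9\right) + \left(- \frac{40}{3 \left(-5\right)}\right)^{2}} = \frac{1}{-5 + \left(\left(- \frac{40}{3}\right) \left(- \frac{1}{5}\right)\right)^{2}} = \frac{1}{-5 + \left(\frac{8}{3}\right)^{2}} = \frac{1}{-5 + \frac{64}{9}} = \frac{1}{\frac{19}{9}} = \frac{9}{19}$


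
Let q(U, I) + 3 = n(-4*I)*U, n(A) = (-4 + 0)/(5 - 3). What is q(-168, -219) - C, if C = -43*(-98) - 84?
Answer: -3797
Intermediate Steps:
n(A) = -2 (n(A) = -4/2 = -4*½ = -2)
q(U, I) = -3 - 2*U
C = 4130 (C = 4214 - 84 = 4130)
q(-168, -219) - C = (-3 - 2*(-168)) - 1*4130 = (-3 + 336) - 4130 = 333 - 4130 = -3797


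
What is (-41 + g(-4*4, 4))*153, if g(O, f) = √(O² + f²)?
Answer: -6273 + 612*√17 ≈ -3749.7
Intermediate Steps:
(-41 + g(-4*4, 4))*153 = (-41 + √((-4*4)² + 4²))*153 = (-41 + √((-16)² + 16))*153 = (-41 + √(256 + 16))*153 = (-41 + √272)*153 = (-41 + 4*√17)*153 = -6273 + 612*√17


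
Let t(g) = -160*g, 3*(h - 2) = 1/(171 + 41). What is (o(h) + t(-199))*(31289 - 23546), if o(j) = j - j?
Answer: 246537120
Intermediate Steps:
h = 1273/636 (h = 2 + 1/(3*(171 + 41)) = 2 + (⅓)/212 = 2 + (⅓)*(1/212) = 2 + 1/636 = 1273/636 ≈ 2.0016)
o(j) = 0
(o(h) + t(-199))*(31289 - 23546) = (0 - 160*(-199))*(31289 - 23546) = (0 + 31840)*7743 = 31840*7743 = 246537120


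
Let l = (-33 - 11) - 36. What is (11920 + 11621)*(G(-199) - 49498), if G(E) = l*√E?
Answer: -1165232418 - 1883280*I*√199 ≈ -1.1652e+9 - 2.6567e+7*I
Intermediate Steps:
l = -80 (l = -44 - 36 = -80)
G(E) = -80*√E
(11920 + 11621)*(G(-199) - 49498) = (11920 + 11621)*(-80*I*√199 - 49498) = 23541*(-80*I*√199 - 49498) = 23541*(-49498 - 80*I*√199) = -1165232418 - 1883280*I*√199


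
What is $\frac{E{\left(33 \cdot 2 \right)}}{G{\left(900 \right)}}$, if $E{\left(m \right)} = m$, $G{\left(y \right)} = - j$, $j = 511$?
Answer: $- \frac{66}{511} \approx -0.12916$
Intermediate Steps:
$G{\left(y \right)} = -511$ ($G{\left(y \right)} = \left(-1\right) 511 = -511$)
$\frac{E{\left(33 \cdot 2 \right)}}{G{\left(900 \right)}} = \frac{33 \cdot 2}{-511} = 66 \left(- \frac{1}{511}\right) = - \frac{66}{511}$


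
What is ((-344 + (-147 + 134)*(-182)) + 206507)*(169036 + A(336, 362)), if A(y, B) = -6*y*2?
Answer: 34408119116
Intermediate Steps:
A(y, B) = -12*y
((-344 + (-147 + 134)*(-182)) + 206507)*(169036 + A(336, 362)) = ((-344 + (-147 + 134)*(-182)) + 206507)*(169036 - 12*336) = ((-344 - 13*(-182)) + 206507)*(169036 - 4032) = ((-344 + 2366) + 206507)*165004 = (2022 + 206507)*165004 = 208529*165004 = 34408119116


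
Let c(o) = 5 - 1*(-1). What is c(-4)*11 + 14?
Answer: 80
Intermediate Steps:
c(o) = 6 (c(o) = 5 + 1 = 6)
c(-4)*11 + 14 = 6*11 + 14 = 66 + 14 = 80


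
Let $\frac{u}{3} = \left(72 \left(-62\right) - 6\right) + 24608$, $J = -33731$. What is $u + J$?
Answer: $26683$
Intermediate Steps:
$u = 60414$ ($u = 3 \left(\left(72 \left(-62\right) - 6\right) + 24608\right) = 3 \left(\left(-4464 - 6\right) + 24608\right) = 3 \left(-4470 + 24608\right) = 3 \cdot 20138 = 60414$)
$u + J = 60414 - 33731 = 26683$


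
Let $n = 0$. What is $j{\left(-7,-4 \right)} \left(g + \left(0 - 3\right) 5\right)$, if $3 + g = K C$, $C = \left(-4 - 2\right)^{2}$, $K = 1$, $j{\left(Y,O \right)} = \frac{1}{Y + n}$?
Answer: $- \frac{18}{7} \approx -2.5714$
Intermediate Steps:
$j{\left(Y,O \right)} = \frac{1}{Y}$ ($j{\left(Y,O \right)} = \frac{1}{Y + 0} = \frac{1}{Y}$)
$C = 36$ ($C = \left(-6\right)^{2} = 36$)
$g = 33$ ($g = -3 + 1 \cdot 36 = -3 + 36 = 33$)
$j{\left(-7,-4 \right)} \left(g + \left(0 - 3\right) 5\right) = \frac{33 + \left(0 - 3\right) 5}{-7} = - \frac{33 - 15}{7} = \left(- \frac{1}{7}\right) 18 = - \frac{18}{7}$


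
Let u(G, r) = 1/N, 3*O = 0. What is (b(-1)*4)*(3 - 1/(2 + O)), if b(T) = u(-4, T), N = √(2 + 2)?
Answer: 5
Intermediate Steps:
O = 0 (O = (⅓)*0 = 0)
N = 2 (N = √4 = 2)
u(G, r) = ½ (u(G, r) = 1/2 = ½)
b(T) = ½
(b(-1)*4)*(3 - 1/(2 + O)) = ((½)*4)*(3 - 1/(2 + 0)) = 2*(3 - 1/2) = 2*(3 - 1*½) = 2*(3 - ½) = 2*(5/2) = 5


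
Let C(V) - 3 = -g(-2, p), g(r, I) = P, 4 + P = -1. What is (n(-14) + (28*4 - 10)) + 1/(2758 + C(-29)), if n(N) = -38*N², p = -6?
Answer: -20319035/2766 ≈ -7346.0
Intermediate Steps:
P = -5 (P = -4 - 1 = -5)
g(r, I) = -5
C(V) = 8 (C(V) = 3 - 1*(-5) = 3 + 5 = 8)
(n(-14) + (28*4 - 10)) + 1/(2758 + C(-29)) = (-38*(-14)² + (28*4 - 10)) + 1/(2758 + 8) = (-38*196 + (112 - 10)) + 1/2766 = (-7448 + 102) + 1/2766 = -7346 + 1/2766 = -20319035/2766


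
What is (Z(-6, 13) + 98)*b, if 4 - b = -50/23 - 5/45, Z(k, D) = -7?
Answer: 118391/207 ≈ 571.94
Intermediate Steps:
b = 1301/207 (b = 4 - (-50/23 - 5/45) = 4 - (-50*1/23 - 5*1/45) = 4 - (-50/23 - 1/9) = 4 - 1*(-473/207) = 4 + 473/207 = 1301/207 ≈ 6.2850)
(Z(-6, 13) + 98)*b = (-7 + 98)*(1301/207) = 91*(1301/207) = 118391/207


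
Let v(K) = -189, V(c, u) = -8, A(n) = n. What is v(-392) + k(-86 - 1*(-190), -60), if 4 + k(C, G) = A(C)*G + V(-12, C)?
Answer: -6441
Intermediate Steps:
k(C, G) = -12 + C*G (k(C, G) = -4 + (C*G - 8) = -4 + (-8 + C*G) = -12 + C*G)
v(-392) + k(-86 - 1*(-190), -60) = -189 + (-12 + (-86 - 1*(-190))*(-60)) = -189 + (-12 + (-86 + 190)*(-60)) = -189 + (-12 + 104*(-60)) = -189 + (-12 - 6240) = -189 - 6252 = -6441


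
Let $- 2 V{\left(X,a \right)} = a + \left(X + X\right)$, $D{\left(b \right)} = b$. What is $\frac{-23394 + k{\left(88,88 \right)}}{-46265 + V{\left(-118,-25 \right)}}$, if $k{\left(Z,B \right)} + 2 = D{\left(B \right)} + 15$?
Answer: $\frac{46586}{92269} \approx 0.50489$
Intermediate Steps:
$V{\left(X,a \right)} = - X - \frac{a}{2}$ ($V{\left(X,a \right)} = - \frac{a + \left(X + X\right)}{2} = - \frac{a + 2 X}{2} = - X - \frac{a}{2}$)
$k{\left(Z,B \right)} = 13 + B$ ($k{\left(Z,B \right)} = -2 + \left(B + 15\right) = -2 + \left(15 + B\right) = 13 + B$)
$\frac{-23394 + k{\left(88,88 \right)}}{-46265 + V{\left(-118,-25 \right)}} = \frac{-23394 + \left(13 + 88\right)}{-46265 - - \frac{261}{2}} = \frac{-23394 + 101}{-46265 + \left(118 + \frac{25}{2}\right)} = - \frac{23293}{-46265 + \frac{261}{2}} = - \frac{23293}{- \frac{92269}{2}} = \left(-23293\right) \left(- \frac{2}{92269}\right) = \frac{46586}{92269}$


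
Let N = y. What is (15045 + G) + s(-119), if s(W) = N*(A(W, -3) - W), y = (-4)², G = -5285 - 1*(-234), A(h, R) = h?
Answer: 9994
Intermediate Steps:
G = -5051 (G = -5285 + 234 = -5051)
y = 16
N = 16
s(W) = 0 (s(W) = 16*(W - W) = 16*0 = 0)
(15045 + G) + s(-119) = (15045 - 5051) + 0 = 9994 + 0 = 9994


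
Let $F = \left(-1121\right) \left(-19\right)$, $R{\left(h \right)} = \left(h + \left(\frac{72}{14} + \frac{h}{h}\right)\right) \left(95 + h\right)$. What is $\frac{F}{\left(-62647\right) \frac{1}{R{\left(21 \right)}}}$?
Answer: $- \frac{469429960}{438529} \approx -1070.5$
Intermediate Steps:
$R{\left(h \right)} = \left(95 + h\right) \left(\frac{43}{7} + h\right)$ ($R{\left(h \right)} = \left(h + \left(72 \cdot \frac{1}{14} + 1\right)\right) \left(95 + h\right) = \left(h + \left(\frac{36}{7} + 1\right)\right) \left(95 + h\right) = \left(h + \frac{43}{7}\right) \left(95 + h\right) = \left(\frac{43}{7} + h\right) \left(95 + h\right) = \left(95 + h\right) \left(\frac{43}{7} + h\right)$)
$F = 21299$
$\frac{F}{\left(-62647\right) \frac{1}{R{\left(21 \right)}}} = \frac{21299}{\left(-62647\right) \frac{1}{\frac{4085}{7} + 21^{2} + \frac{708}{7} \cdot 21}} = \frac{21299}{\left(-62647\right) \frac{1}{\frac{4085}{7} + 441 + 2124}} = \frac{21299}{\left(-62647\right) \frac{1}{\frac{22040}{7}}} = \frac{21299}{\left(-62647\right) \frac{7}{22040}} = \frac{21299}{- \frac{438529}{22040}} = 21299 \left(- \frac{22040}{438529}\right) = - \frac{469429960}{438529}$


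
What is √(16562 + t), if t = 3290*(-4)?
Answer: 9*√42 ≈ 58.327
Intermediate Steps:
t = -13160
√(16562 + t) = √(16562 - 13160) = √3402 = 9*√42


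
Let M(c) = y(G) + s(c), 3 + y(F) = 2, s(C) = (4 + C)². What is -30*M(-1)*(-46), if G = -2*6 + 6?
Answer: 11040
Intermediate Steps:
G = -6 (G = -12 + 6 = -6)
y(F) = -1 (y(F) = -3 + 2 = -1)
M(c) = -1 + (4 + c)²
-30*M(-1)*(-46) = -30*(-1 + (4 - 1)²)*(-46) = -30*(-1 + 3²)*(-46) = -30*(-1 + 9)*(-46) = -30*8*(-46) = -240*(-46) = 11040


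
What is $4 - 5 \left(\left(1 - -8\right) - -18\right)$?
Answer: $-131$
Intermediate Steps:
$4 - 5 \left(\left(1 - -8\right) - -18\right) = 4 - 5 \left(\left(1 + 8\right) + 18\right) = 4 - 5 \left(9 + 18\right) = 4 - 135 = -131$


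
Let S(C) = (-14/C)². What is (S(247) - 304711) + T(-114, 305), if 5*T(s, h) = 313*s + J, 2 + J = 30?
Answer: -95125780901/305045 ≈ -3.1184e+5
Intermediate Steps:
J = 28 (J = -2 + 30 = 28)
T(s, h) = 28/5 + 313*s/5 (T(s, h) = (313*s + 28)/5 = (28 + 313*s)/5 = 28/5 + 313*s/5)
S(C) = 196/C²
(S(247) - 304711) + T(-114, 305) = (196/247² - 304711) + (28/5 + (313/5)*(-114)) = (196*(1/61009) - 304711) + (28/5 - 35682/5) = (196/61009 - 304711) - 35654/5 = -18590113203/61009 - 35654/5 = -95125780901/305045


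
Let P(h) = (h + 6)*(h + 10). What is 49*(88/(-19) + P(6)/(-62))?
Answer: -223048/589 ≈ -378.69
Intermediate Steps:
P(h) = (6 + h)*(10 + h)
49*(88/(-19) + P(6)/(-62)) = 49*(88/(-19) + (60 + 6² + 16*6)/(-62)) = 49*(88*(-1/19) + (60 + 36 + 96)*(-1/62)) = 49*(-88/19 + 192*(-1/62)) = 49*(-88/19 - 96/31) = 49*(-4552/589) = -223048/589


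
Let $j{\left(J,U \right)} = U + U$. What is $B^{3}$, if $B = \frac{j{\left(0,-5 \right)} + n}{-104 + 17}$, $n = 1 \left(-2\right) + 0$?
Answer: $\frac{64}{24389} \approx 0.0026241$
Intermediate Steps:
$j{\left(J,U \right)} = 2 U$
$n = -2$ ($n = -2 + 0 = -2$)
$B = \frac{4}{29}$ ($B = \frac{2 \left(-5\right) - 2}{-104 + 17} = \frac{-10 - 2}{-87} = \left(-12\right) \left(- \frac{1}{87}\right) = \frac{4}{29} \approx 0.13793$)
$B^{3} = \left(\frac{4}{29}\right)^{3} = \frac{64}{24389}$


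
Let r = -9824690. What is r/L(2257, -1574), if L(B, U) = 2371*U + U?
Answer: 4912345/1866764 ≈ 2.6315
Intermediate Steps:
L(B, U) = 2372*U
r/L(2257, -1574) = -9824690/(2372*(-1574)) = -9824690/(-3733528) = -9824690*(-1/3733528) = 4912345/1866764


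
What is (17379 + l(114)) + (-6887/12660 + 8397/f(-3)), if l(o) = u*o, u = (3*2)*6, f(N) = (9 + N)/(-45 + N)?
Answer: -578480267/12660 ≈ -45694.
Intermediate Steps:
f(N) = (9 + N)/(-45 + N)
u = 36 (u = 6*6 = 36)
l(o) = 36*o
(17379 + l(114)) + (-6887/12660 + 8397/f(-3)) = (17379 + 36*114) + (-6887/12660 + 8397/(((9 - 3)/(-45 - 3)))) = (17379 + 4104) + (-6887*1/12660 + 8397/((6/(-48)))) = 21483 + (-6887/12660 + 8397/((-1/48*6))) = 21483 + (-6887/12660 + 8397/(-⅛)) = 21483 + (-6887/12660 + 8397*(-8)) = 21483 + (-6887/12660 - 67176) = 21483 - 850455047/12660 = -578480267/12660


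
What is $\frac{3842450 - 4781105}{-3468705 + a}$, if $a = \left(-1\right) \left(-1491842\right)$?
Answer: $\frac{938655}{1976863} \approx 0.47482$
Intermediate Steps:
$a = 1491842$
$\frac{3842450 - 4781105}{-3468705 + a} = \frac{3842450 - 4781105}{-3468705 + 1491842} = - \frac{938655}{-1976863} = \left(-938655\right) \left(- \frac{1}{1976863}\right) = \frac{938655}{1976863}$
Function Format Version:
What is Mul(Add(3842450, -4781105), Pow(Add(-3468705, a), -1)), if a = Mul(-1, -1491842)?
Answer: Rational(938655, 1976863) ≈ 0.47482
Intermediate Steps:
a = 1491842
Mul(Add(3842450, -4781105), Pow(Add(-3468705, a), -1)) = Mul(Add(3842450, -4781105), Pow(Add(-3468705, 1491842), -1)) = Mul(-938655, Pow(-1976863, -1)) = Mul(-938655, Rational(-1, 1976863)) = Rational(938655, 1976863)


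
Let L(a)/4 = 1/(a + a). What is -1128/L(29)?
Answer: -16356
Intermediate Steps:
L(a) = 2/a (L(a) = 4/(a + a) = 4/((2*a)) = 4*(1/(2*a)) = 2/a)
-1128/L(29) = -1128/(2/29) = -1128/(2*(1/29)) = -1128/2/29 = -1128*29/2 = -16356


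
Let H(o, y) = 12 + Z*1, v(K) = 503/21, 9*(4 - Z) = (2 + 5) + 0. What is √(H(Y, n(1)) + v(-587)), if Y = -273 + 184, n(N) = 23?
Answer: 2*√4319/21 ≈ 6.2590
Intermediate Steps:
Y = -89
Z = 29/9 (Z = 4 - ((2 + 5) + 0)/9 = 4 - (7 + 0)/9 = 4 - ⅑*7 = 4 - 7/9 = 29/9 ≈ 3.2222)
v(K) = 503/21 (v(K) = 503*(1/21) = 503/21)
H(o, y) = 137/9 (H(o, y) = 12 + (29/9)*1 = 12 + 29/9 = 137/9)
√(H(Y, n(1)) + v(-587)) = √(137/9 + 503/21) = √(2468/63) = 2*√4319/21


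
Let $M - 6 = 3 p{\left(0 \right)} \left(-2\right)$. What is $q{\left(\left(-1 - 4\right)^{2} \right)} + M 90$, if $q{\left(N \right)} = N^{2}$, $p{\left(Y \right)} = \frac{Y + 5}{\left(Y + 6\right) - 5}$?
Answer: $-1535$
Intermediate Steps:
$p{\left(Y \right)} = \frac{5 + Y}{1 + Y}$ ($p{\left(Y \right)} = \frac{5 + Y}{\left(6 + Y\right) - 5} = \frac{5 + Y}{1 + Y}$)
$M = -24$ ($M = 6 + 3 \frac{5 + 0}{1 + 0} \left(-2\right) = 6 + 3 \cdot 1^{-1} \cdot 5 \left(-2\right) = 6 + 3 \cdot 1 \cdot 5 \left(-2\right) = 6 + 3 \cdot 5 \left(-2\right) = 6 + 15 \left(-2\right) = 6 - 30 = -24$)
$q{\left(\left(-1 - 4\right)^{2} \right)} + M 90 = \left(\left(-1 - 4\right)^{2}\right)^{2} - 2160 = \left(\left(-5\right)^{2}\right)^{2} - 2160 = 25^{2} - 2160 = 625 - 2160 = -1535$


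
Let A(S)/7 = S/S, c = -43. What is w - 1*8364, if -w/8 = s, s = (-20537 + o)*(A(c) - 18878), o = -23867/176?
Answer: -68660034117/22 ≈ -3.1209e+9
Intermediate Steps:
o = -23867/176 (o = -23867*1/176 = -23867/176 ≈ -135.61)
A(S) = 7 (A(S) = 7*(S/S) = 7*1 = 7)
s = 68659850109/176 (s = (-20537 - 23867/176)*(7 - 18878) = -3638379/176*(-18871) = 68659850109/176 ≈ 3.9011e+8)
w = -68659850109/22 (w = -8*68659850109/176 = -68659850109/22 ≈ -3.1209e+9)
w - 1*8364 = -68659850109/22 - 1*8364 = -68659850109/22 - 8364 = -68660034117/22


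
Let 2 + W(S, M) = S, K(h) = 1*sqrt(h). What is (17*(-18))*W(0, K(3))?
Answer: 612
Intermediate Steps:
K(h) = sqrt(h)
W(S, M) = -2 + S
(17*(-18))*W(0, K(3)) = (17*(-18))*(-2 + 0) = -306*(-2) = 612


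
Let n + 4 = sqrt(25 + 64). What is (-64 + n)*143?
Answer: -9724 + 143*sqrt(89) ≈ -8374.9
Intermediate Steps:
n = -4 + sqrt(89) (n = -4 + sqrt(25 + 64) = -4 + sqrt(89) ≈ 5.4340)
(-64 + n)*143 = (-64 + (-4 + sqrt(89)))*143 = (-68 + sqrt(89))*143 = -9724 + 143*sqrt(89)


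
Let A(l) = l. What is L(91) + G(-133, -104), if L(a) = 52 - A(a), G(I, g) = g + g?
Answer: -247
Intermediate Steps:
G(I, g) = 2*g
L(a) = 52 - a
L(91) + G(-133, -104) = (52 - 1*91) + 2*(-104) = (52 - 91) - 208 = -39 - 208 = -247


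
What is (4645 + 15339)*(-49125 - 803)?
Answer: -997761152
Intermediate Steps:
(4645 + 15339)*(-49125 - 803) = 19984*(-49928) = -997761152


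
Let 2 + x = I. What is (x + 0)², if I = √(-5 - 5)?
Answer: (2 - I*√10)² ≈ -6.0 - 12.649*I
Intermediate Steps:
I = I*√10 (I = √(-10) = I*√10 ≈ 3.1623*I)
x = -2 + I*√10 ≈ -2.0 + 3.1623*I
(x + 0)² = ((-2 + I*√10) + 0)² = (-2 + I*√10)²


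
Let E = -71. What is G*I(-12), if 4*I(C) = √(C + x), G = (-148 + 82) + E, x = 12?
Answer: 0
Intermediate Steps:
G = -137 (G = (-148 + 82) - 71 = -66 - 71 = -137)
I(C) = √(12 + C)/4 (I(C) = √(C + 12)/4 = √(12 + C)/4)
G*I(-12) = -137*√(12 - 12)/4 = -137*√0/4 = -137*0/4 = -137*0 = 0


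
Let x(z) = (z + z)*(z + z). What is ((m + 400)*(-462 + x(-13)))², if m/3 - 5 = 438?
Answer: 136904440036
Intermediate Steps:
x(z) = 4*z² (x(z) = (2*z)*(2*z) = 4*z²)
m = 1329 (m = 15 + 3*438 = 15 + 1314 = 1329)
((m + 400)*(-462 + x(-13)))² = ((1329 + 400)*(-462 + 4*(-13)²))² = (1729*(-462 + 4*169))² = (1729*(-462 + 676))² = (1729*214)² = 370006² = 136904440036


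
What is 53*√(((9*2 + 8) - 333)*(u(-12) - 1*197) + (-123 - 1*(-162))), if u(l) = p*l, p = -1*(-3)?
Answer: 53*√71570 ≈ 14179.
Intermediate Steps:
p = 3
u(l) = 3*l
53*√(((9*2 + 8) - 333)*(u(-12) - 1*197) + (-123 - 1*(-162))) = 53*√(((9*2 + 8) - 333)*(3*(-12) - 1*197) + (-123 - 1*(-162))) = 53*√(((18 + 8) - 333)*(-36 - 197) + (-123 + 162)) = 53*√((26 - 333)*(-233) + 39) = 53*√(-307*(-233) + 39) = 53*√(71531 + 39) = 53*√71570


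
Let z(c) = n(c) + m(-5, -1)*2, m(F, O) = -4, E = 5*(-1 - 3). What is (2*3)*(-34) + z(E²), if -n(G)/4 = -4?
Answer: -196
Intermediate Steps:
E = -20 (E = 5*(-4) = -20)
n(G) = 16 (n(G) = -4*(-4) = 16)
z(c) = 8 (z(c) = 16 - 4*2 = 16 - 8 = 8)
(2*3)*(-34) + z(E²) = (2*3)*(-34) + 8 = 6*(-34) + 8 = -204 + 8 = -196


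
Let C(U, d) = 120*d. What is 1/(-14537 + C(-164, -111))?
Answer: -1/27857 ≈ -3.5898e-5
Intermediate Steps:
1/(-14537 + C(-164, -111)) = 1/(-14537 + 120*(-111)) = 1/(-14537 - 13320) = 1/(-27857) = -1/27857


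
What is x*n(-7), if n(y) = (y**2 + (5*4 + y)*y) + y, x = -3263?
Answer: 159887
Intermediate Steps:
n(y) = y + y**2 + y*(20 + y) (n(y) = (y**2 + (20 + y)*y) + y = (y**2 + y*(20 + y)) + y = y + y**2 + y*(20 + y))
x*n(-7) = -(-22841)*(21 + 2*(-7)) = -(-22841)*(21 - 14) = -(-22841)*7 = -3263*(-49) = 159887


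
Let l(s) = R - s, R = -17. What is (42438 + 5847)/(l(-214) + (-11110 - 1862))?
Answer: -9657/2555 ≈ -3.7796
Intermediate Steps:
l(s) = -17 - s
(42438 + 5847)/(l(-214) + (-11110 - 1862)) = (42438 + 5847)/((-17 - 1*(-214)) + (-11110 - 1862)) = 48285/((-17 + 214) - 12972) = 48285/(197 - 12972) = 48285/(-12775) = 48285*(-1/12775) = -9657/2555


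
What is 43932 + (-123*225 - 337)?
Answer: 15920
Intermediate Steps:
43932 + (-123*225 - 337) = 43932 + (-27675 - 337) = 43932 - 28012 = 15920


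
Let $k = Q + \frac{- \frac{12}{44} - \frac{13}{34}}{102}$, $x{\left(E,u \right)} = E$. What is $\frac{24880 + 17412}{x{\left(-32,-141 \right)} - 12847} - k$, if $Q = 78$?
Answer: $- \frac{13310743679}{163769364} \approx -81.277$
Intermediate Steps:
$k = \frac{2975299}{38148}$ ($k = 78 + \frac{- \frac{12}{44} - \frac{13}{34}}{102} = 78 + \left(\left(-12\right) \frac{1}{44} - \frac{13}{34}\right) \frac{1}{102} = 78 + \left(- \frac{3}{11} - \frac{13}{34}\right) \frac{1}{102} = 78 - \frac{245}{38148} = \frac{2975299}{38148} \approx 77.994$)
$\frac{24880 + 17412}{x{\left(-32,-141 \right)} - 12847} - k = \frac{24880 + 17412}{-32 - 12847} - \frac{2975299}{38148} = \frac{42292}{-12879} - \frac{2975299}{38148} = 42292 \left(- \frac{1}{12879}\right) - \frac{2975299}{38148} = - \frac{42292}{12879} - \frac{2975299}{38148} = - \frac{13310743679}{163769364}$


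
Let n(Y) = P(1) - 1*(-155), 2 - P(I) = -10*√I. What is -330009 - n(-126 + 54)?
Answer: -330176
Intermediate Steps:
P(I) = 2 + 10*√I (P(I) = 2 - (-10)*√I = 2 + 10*√I)
n(Y) = 167 (n(Y) = (2 + 10*√1) - 1*(-155) = (2 + 10*1) + 155 = (2 + 10) + 155 = 12 + 155 = 167)
-330009 - n(-126 + 54) = -330009 - 1*167 = -330009 - 167 = -330176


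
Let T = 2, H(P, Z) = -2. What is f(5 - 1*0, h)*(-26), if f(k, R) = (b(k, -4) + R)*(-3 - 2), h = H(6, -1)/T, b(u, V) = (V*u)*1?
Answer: -2730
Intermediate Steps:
b(u, V) = V*u
h = -1 (h = -2/2 = -2*1/2 = -1)
f(k, R) = -5*R + 20*k (f(k, R) = (-4*k + R)*(-3 - 2) = (R - 4*k)*(-5) = -5*R + 20*k)
f(5 - 1*0, h)*(-26) = (-5*(-1) + 20*(5 - 1*0))*(-26) = (5 + 20*(5 + 0))*(-26) = (5 + 20*5)*(-26) = (5 + 100)*(-26) = 105*(-26) = -2730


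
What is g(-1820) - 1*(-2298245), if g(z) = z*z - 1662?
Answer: 5608983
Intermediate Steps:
g(z) = -1662 + z**2 (g(z) = z**2 - 1662 = -1662 + z**2)
g(-1820) - 1*(-2298245) = (-1662 + (-1820)**2) - 1*(-2298245) = (-1662 + 3312400) + 2298245 = 3310738 + 2298245 = 5608983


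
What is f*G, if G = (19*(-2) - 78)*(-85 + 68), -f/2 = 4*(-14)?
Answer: 220864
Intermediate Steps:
f = 112 (f = -8*(-14) = -2*(-56) = 112)
G = 1972 (G = (-38 - 78)*(-17) = -116*(-17) = 1972)
f*G = 112*1972 = 220864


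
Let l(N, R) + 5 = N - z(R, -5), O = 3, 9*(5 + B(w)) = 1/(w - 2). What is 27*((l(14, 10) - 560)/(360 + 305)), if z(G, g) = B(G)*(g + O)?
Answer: -1731/76 ≈ -22.776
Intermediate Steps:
B(w) = -5 + 1/(9*(-2 + w)) (B(w) = -5 + 1/(9*(w - 2)) = -5 + 1/(9*(-2 + w)))
z(G, g) = (3 + g)*(91 - 45*G)/(9*(-2 + G)) (z(G, g) = ((91 - 45*G)/(9*(-2 + G)))*(g + 3) = ((91 - 45*G)/(9*(-2 + G)))*(3 + g) = (3 + g)*(91 - 45*G)/(9*(-2 + G)))
l(N, R) = -5 + N - 2*(-91 + 45*R)/(-18 + 9*R) (l(N, R) = -5 + (N - (-1)*(-91 + 45*R)*(3 - 5)/(-18 + 9*R)) = -5 + (N - (-1)*(-91 + 45*R)*(-2)/(-18 + 9*R)) = -5 + (N - 2*(-91 + 45*R)/(-18 + 9*R)) = -5 + N - 2*(-91 + 45*R)/(-18 + 9*R))
27*((l(14, 10) - 560)/(360 + 305)) = 27*(((182/9 - 10*10 + (-5 + 14)*(-2 + 10))/(-2 + 10) - 560)/(360 + 305)) = 27*(((182/9 - 100 + 9*8)/8 - 560)/665) = 27*(((182/9 - 100 + 72)/8 - 560)*(1/665)) = 27*(((1/8)*(-70/9) - 560)*(1/665)) = 27*((-35/36 - 560)*(1/665)) = 27*(-20195/36*1/665) = 27*(-577/684) = -1731/76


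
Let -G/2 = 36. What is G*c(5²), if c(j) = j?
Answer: -1800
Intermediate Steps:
G = -72 (G = -2*36 = -72)
G*c(5²) = -72*5² = -72*25 = -1800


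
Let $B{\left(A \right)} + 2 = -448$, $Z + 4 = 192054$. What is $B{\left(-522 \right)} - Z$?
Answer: $-192500$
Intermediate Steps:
$Z = 192050$ ($Z = -4 + 192054 = 192050$)
$B{\left(A \right)} = -450$ ($B{\left(A \right)} = -2 - 448 = -450$)
$B{\left(-522 \right)} - Z = -450 - 192050 = -192500$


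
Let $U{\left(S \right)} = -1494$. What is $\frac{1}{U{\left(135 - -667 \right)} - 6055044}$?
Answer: $- \frac{1}{6056538} \approx -1.6511 \cdot 10^{-7}$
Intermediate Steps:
$\frac{1}{U{\left(135 - -667 \right)} - 6055044} = \frac{1}{-1494 - 6055044} = \frac{1}{-6056538} = - \frac{1}{6056538}$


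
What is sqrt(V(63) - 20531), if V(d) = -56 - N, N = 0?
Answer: I*sqrt(20587) ≈ 143.48*I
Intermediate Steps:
V(d) = -56 (V(d) = -56 - 1*0 = -56 + 0 = -56)
sqrt(V(63) - 20531) = sqrt(-56 - 20531) = sqrt(-20587) = I*sqrt(20587)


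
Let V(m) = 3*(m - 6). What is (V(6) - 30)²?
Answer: 900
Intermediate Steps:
V(m) = -18 + 3*m (V(m) = 3*(-6 + m) = -18 + 3*m)
(V(6) - 30)² = ((-18 + 3*6) - 30)² = ((-18 + 18) - 30)² = (0 - 30)² = (-30)² = 900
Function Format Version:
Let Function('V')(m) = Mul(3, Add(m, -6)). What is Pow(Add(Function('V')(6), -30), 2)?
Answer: 900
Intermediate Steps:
Function('V')(m) = Add(-18, Mul(3, m)) (Function('V')(m) = Mul(3, Add(-6, m)) = Add(-18, Mul(3, m)))
Pow(Add(Function('V')(6), -30), 2) = Pow(Add(Add(-18, Mul(3, 6)), -30), 2) = Pow(Add(Add(-18, 18), -30), 2) = Pow(Add(0, -30), 2) = Pow(-30, 2) = 900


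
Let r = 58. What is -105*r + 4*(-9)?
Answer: -6126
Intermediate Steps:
-105*r + 4*(-9) = -105*58 + 4*(-9) = -6090 - 36 = -6126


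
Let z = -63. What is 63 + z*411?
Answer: -25830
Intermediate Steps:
63 + z*411 = 63 - 63*411 = 63 - 25893 = -25830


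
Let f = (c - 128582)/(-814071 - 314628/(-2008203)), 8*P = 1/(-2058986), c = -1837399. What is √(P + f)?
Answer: √248190365153891340936904871773916195/320578141254683620 ≈ 1.5540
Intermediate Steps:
P = -1/16471888 (P = (⅛)/(-2058986) = (⅛)*(-1/2058986) = -1/16471888 ≈ -6.0709e-8)
f = 1316029647381/544939836595 (f = (-1837399 - 128582)/(-814071 - 314628/(-2008203)) = -1965981/(-814071 - 314628*(-1/2008203)) = -1965981/(-814071 + 104876/669401) = -1965981/(-544939836595/669401) = -1965981*(-669401/544939836595) = 1316029647381/544939836595 ≈ 2.4150)
√(P + f) = √(-1/16471888 + 1316029647381/544939836595) = √(21677492411399488733/8976187955131141360) = √248190365153891340936904871773916195/320578141254683620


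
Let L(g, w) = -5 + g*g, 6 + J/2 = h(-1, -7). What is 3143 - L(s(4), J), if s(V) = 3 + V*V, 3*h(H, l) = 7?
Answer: 2787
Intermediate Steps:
h(H, l) = 7/3 (h(H, l) = (⅓)*7 = 7/3)
J = -22/3 (J = -12 + 2*(7/3) = -12 + 14/3 = -22/3 ≈ -7.3333)
s(V) = 3 + V²
L(g, w) = -5 + g²
3143 - L(s(4), J) = 3143 - (-5 + (3 + 4²)²) = 3143 - (-5 + (3 + 16)²) = 3143 - (-5 + 19²) = 3143 - (-5 + 361) = 3143 - 1*356 = 3143 - 356 = 2787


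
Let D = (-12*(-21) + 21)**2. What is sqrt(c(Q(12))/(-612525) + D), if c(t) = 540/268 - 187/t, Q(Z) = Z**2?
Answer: sqrt(723011193270101982063)/98494020 ≈ 273.00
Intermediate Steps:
c(t) = 135/67 - 187/t (c(t) = 540*(1/268) - 187/t = 135/67 - 187/t)
D = 74529 (D = (252 + 21)**2 = 273**2 = 74529)
sqrt(c(Q(12))/(-612525) + D) = sqrt((135/67 - 187/(12**2))/(-612525) + 74529) = sqrt((135/67 - 187/144)*(-1/612525) + 74529) = sqrt((6911/9648)*(-1/612525) + 74529) = sqrt(-6911/5909641200 + 74529) = sqrt(440439648987889/5909641200) = sqrt(723011193270101982063)/98494020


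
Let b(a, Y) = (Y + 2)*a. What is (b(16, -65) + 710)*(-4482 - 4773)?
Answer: 2757990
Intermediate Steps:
b(a, Y) = a*(2 + Y) (b(a, Y) = (2 + Y)*a = a*(2 + Y))
(b(16, -65) + 710)*(-4482 - 4773) = (16*(2 - 65) + 710)*(-4482 - 4773) = (16*(-63) + 710)*(-9255) = (-1008 + 710)*(-9255) = -298*(-9255) = 2757990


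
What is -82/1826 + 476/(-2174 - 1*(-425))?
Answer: -46027/145167 ≈ -0.31706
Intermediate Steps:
-82/1826 + 476/(-2174 - 1*(-425)) = -82*1/1826 + 476/(-2174 + 425) = -41/913 + 476/(-1749) = -41/913 + 476*(-1/1749) = -41/913 - 476/1749 = -46027/145167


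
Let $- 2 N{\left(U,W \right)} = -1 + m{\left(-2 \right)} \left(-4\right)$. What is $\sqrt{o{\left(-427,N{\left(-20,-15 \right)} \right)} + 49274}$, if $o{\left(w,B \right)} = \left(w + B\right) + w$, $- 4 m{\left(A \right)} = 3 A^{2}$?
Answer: $\frac{\sqrt{193658}}{2} \approx 220.03$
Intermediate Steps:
$m{\left(A \right)} = - \frac{3 A^{2}}{4}$
$N{\left(U,W \right)} = - \frac{11}{2}$ ($N{\left(U,W \right)} = - \frac{-1 + - \frac{3 \left(-2\right)^{2}}{4} \left(-4\right)}{2} = - \frac{-1 + \left(- \frac{3}{4}\right) 4 \left(-4\right)}{2} = - \frac{-1 - -12}{2} = - \frac{-1 + 12}{2} = \left(- \frac{1}{2}\right) 11 = - \frac{11}{2}$)
$o{\left(w,B \right)} = B + 2 w$ ($o{\left(w,B \right)} = \left(B + w\right) + w = B + 2 w$)
$\sqrt{o{\left(-427,N{\left(-20,-15 \right)} \right)} + 49274} = \sqrt{\left(- \frac{11}{2} + 2 \left(-427\right)\right) + 49274} = \sqrt{\left(- \frac{11}{2} - 854\right) + 49274} = \sqrt{- \frac{1719}{2} + 49274} = \sqrt{\frac{96829}{2}} = \frac{\sqrt{193658}}{2}$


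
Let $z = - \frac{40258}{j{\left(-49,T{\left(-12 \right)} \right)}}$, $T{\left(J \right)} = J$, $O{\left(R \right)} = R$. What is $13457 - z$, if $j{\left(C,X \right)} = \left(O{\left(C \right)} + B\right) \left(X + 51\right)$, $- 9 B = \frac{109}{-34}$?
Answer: $\frac{2599890469}{193505} \approx 13436.0$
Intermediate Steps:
$B = \frac{109}{306}$ ($B = - \frac{109 \frac{1}{-34}}{9} = - \frac{109 \left(- \frac{1}{34}\right)}{9} = \left(- \frac{1}{9}\right) \left(- \frac{109}{34}\right) = \frac{109}{306} \approx 0.35621$)
$j{\left(C,X \right)} = \left(51 + X\right) \left(\frac{109}{306} + C\right)$ ($j{\left(C,X \right)} = \left(C + \frac{109}{306}\right) \left(X + 51\right) = \left(\frac{109}{306} + C\right) \left(51 + X\right) = \left(51 + X\right) \left(\frac{109}{306} + C\right)$)
$z = \frac{4106316}{193505}$ ($z = - \frac{40258}{\frac{109}{6} + 51 \left(-49\right) + \frac{109}{306} \left(-12\right) - -588} = - \frac{40258}{\frac{109}{6} - 2499 - \frac{218}{51} + 588} = - \frac{40258}{- \frac{193505}{102}} = \left(-40258\right) \left(- \frac{102}{193505}\right) = \frac{4106316}{193505} \approx 21.221$)
$13457 - z = 13457 - \frac{4106316}{193505} = \frac{2599890469}{193505}$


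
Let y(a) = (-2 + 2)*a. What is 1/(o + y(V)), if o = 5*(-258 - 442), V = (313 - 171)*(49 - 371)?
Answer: -1/3500 ≈ -0.00028571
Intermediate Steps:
V = -45724 (V = 142*(-322) = -45724)
y(a) = 0 (y(a) = 0*a = 0)
o = -3500 (o = 5*(-700) = -3500)
1/(o + y(V)) = 1/(-3500 + 0) = 1/(-3500) = -1/3500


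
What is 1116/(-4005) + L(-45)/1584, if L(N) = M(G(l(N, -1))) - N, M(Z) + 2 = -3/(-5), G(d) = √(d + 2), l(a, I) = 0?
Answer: -88507/352440 ≈ -0.25113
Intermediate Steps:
G(d) = √(2 + d)
M(Z) = -7/5 (M(Z) = -2 - 3/(-5) = -2 - 3*(-⅕) = -2 + ⅗ = -7/5)
L(N) = -7/5 - N
1116/(-4005) + L(-45)/1584 = 1116/(-4005) + (-7/5 - 1*(-45))/1584 = 1116*(-1/4005) + (-7/5 + 45)*(1/1584) = -124/445 + (218/5)*(1/1584) = -124/445 + 109/3960 = -88507/352440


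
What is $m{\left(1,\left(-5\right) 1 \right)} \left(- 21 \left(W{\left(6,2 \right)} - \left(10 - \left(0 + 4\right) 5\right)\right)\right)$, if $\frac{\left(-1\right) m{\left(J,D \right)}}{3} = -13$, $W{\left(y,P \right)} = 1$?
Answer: $-9009$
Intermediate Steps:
$m{\left(J,D \right)} = 39$ ($m{\left(J,D \right)} = \left(-3\right) \left(-13\right) = 39$)
$m{\left(1,\left(-5\right) 1 \right)} \left(- 21 \left(W{\left(6,2 \right)} - \left(10 - \left(0 + 4\right) 5\right)\right)\right) = 39 \left(- 21 \left(1 - \left(10 - \left(0 + 4\right) 5\right)\right)\right) = 39 \left(- 21 \left(1 + \left(\left(-7 + 4 \cdot 5\right) - 3\right)\right)\right) = 39 \left(- 21 \left(1 + \left(\left(-7 + 20\right) - 3\right)\right)\right) = 39 \left(- 21 \left(1 + \left(13 - 3\right)\right)\right) = 39 \left(- 21 \left(1 + 10\right)\right) = 39 \left(\left(-21\right) 11\right) = 39 \left(-231\right) = -9009$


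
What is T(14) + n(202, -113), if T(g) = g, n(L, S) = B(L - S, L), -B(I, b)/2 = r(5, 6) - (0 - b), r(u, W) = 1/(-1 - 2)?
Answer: -1168/3 ≈ -389.33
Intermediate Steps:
r(u, W) = -1/3 (r(u, W) = 1/(-3) = -1/3)
B(I, b) = 2/3 - 2*b (B(I, b) = -2*(-1/3 - (0 - b)) = -2*(-1/3 - (-1)*b) = -2*(-1/3 + b) = 2/3 - 2*b)
n(L, S) = 2/3 - 2*L
T(14) + n(202, -113) = 14 + (2/3 - 2*202) = 14 + (2/3 - 404) = 14 - 1210/3 = -1168/3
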